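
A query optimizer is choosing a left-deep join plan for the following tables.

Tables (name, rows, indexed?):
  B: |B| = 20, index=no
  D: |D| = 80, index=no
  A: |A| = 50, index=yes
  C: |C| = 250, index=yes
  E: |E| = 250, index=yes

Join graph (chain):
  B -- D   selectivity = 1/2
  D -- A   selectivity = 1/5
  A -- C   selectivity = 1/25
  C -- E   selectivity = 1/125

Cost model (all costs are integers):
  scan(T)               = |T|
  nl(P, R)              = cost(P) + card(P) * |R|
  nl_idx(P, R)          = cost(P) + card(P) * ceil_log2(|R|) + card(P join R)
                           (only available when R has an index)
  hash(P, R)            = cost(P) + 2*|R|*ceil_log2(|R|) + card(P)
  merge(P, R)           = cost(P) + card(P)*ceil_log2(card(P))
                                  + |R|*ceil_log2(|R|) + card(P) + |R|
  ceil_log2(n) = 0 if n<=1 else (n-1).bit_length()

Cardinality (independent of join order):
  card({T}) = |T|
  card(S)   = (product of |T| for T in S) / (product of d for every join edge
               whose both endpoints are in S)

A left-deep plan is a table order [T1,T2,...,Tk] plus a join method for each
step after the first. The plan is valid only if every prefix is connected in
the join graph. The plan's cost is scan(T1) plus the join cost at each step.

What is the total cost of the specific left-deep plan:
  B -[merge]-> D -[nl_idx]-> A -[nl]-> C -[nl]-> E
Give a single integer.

22013580

step 1: scan B: cost=20, card=20
step 2: join D via merge
    card(P join D) = 20*80/(2) = 800
    cost = 20 + 20*5 + 80*7 + 20 + 80 = 780
step 3: join A via nl_idx
    card(P join A) = 800*50/(5) = 8000
    cost = 780 + 800*6 + 8000 = 13580
step 4: join C via nl
    card(P join C) = 8000*250/(25) = 80000
    cost = 13580 + 8000*250 = 2013580
step 5: join E via nl
    card(P join E) = 80000*250/(125) = 160000
    cost = 2013580 + 80000*250 = 22013580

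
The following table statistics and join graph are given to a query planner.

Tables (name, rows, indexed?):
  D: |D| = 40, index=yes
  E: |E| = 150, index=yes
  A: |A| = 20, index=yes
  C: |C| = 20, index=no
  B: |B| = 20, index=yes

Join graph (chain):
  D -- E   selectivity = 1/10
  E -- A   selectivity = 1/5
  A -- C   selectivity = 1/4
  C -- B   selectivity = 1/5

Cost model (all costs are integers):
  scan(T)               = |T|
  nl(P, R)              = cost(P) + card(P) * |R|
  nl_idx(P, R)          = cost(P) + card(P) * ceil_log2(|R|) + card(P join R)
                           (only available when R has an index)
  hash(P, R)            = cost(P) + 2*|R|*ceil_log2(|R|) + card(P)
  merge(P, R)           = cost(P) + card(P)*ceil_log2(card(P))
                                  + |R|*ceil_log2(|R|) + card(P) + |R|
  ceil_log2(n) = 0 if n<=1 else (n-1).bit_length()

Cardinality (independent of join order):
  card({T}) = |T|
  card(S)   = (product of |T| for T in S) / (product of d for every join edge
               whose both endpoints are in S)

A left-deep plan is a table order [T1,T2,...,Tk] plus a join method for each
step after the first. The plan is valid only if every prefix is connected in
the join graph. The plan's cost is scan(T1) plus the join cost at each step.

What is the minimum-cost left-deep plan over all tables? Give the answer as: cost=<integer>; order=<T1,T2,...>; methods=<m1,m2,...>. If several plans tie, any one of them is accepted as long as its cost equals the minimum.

Selinger DP (subsets sized 1..n):
  {D}: scan cost=40, card=40
  {E}: scan cost=150, card=150
  {A}: scan cost=20, card=20
  {C}: scan cost=20, card=20
  {B}: scan cost=20, card=20
  {DE}: card=600; try (D,hash)→780, (E,nl_idx)→960, (D,nl_idx)→1650, (E,merge)→1670, (D,merge)→1780, (E,hash)→2480 …(+2); best=780 via (D,hash)
  {AE}: card=600; try (A,hash)→500, (E,nl_idx)→780, (E,merge)→1490, (A,nl_idx)→1500, (A,merge)→1620, (E,hash)→2440 …(+2); best=500 via (A,hash)
  {AC}: card=100; try (A,nl_idx)→220, (C,hash)→240, (A,hash)→240, (C,merge)→260, (A,merge)→260, (C,nl)→420 …(+1); best=220 via (A,nl_idx)
  {BC}: card=80; try (B,nl_idx)→200, (C,hash)→240, (B,hash)→240, (C,merge)→260, (B,merge)→260, (C,nl)→420 …(+1); best=200 via (B,nl_idx)
  {ADE}: card=2400; try (D,hash)→1580, (A,hash)→1580, (A,nl_idx)→6180, (D,nl_idx)→6500, (D,merge)→7380, (A,merge)→7500 …(+2); best=1580 via (D,hash)
  {ACE}: card=3000; try (C,hash)→1300, (E,merge)→2370, (E,hash)→2720, (E,nl_idx)→4020, (C,merge)→7220, (C,nl)→12500 …(+1); best=1300 via (C,hash)
  {ABC}: card=400; try (A,hash)→480, (B,hash)→520, (A,merge)→960, (A,nl_idx)→1000, (B,nl_idx)→1120, (B,merge)→1140 …(+2); best=480 via (A,hash)
  {ACDE}: card=12000; try (C,hash)→4180, (D,hash)→4780, (D,nl_idx)→31300, (C,merge)→32900, (D,merge)→40580, (C,nl)→49580 …(+1); best=4180 via (C,hash)
  {ABCE}: card=12000; try (E,hash)→3280, (B,hash)→4500, (E,merge)→5830, (E,nl_idx)→15680, (B,nl_idx)→28300, (B,merge)→40420 …(+2); best=3280 via (E,hash)
  {ABCDE}: card=48000; try (D,hash)→15760, (B,hash)→16380, (B,nl_idx)→112180, (D,nl_idx)→123280, (D,merge)→183560, (B,merge)→184300 …(+2); best=15760 via (D,hash)

cost=15760; order=C,B,A,E,D; methods=nl_idx,hash,hash,hash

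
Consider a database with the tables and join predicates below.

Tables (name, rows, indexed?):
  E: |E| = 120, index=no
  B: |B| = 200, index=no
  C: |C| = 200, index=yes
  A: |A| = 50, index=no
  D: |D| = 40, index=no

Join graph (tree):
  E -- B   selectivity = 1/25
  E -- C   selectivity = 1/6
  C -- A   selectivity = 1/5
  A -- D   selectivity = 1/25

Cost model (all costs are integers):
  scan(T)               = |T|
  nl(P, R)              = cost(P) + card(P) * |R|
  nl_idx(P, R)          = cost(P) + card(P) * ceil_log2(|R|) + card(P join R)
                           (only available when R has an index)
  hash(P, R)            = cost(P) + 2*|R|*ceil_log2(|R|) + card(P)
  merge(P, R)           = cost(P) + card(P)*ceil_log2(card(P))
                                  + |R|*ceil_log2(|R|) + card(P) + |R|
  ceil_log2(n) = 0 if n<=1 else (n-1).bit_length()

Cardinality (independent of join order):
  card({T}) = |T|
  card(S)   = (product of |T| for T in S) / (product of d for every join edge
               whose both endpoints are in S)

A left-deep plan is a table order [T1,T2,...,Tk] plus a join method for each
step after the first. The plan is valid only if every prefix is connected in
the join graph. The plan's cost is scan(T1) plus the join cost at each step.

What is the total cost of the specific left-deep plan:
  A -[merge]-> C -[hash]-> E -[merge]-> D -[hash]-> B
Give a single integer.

753360

step 1: scan A: cost=50, card=50
step 2: join C via merge
    card(P join C) = 50*200/(5) = 2000
    cost = 50 + 50*6 + 200*8 + 50 + 200 = 2200
step 3: join E via hash
    card(P join E) = 2000*120/(6) = 40000
    cost = 2200 + 2*120*7 + 2000 = 5880
step 4: join D via merge
    card(P join D) = 40000*40/(25) = 64000
    cost = 5880 + 40000*16 + 40*6 + 40000 + 40 = 686160
step 5: join B via hash
    card(P join B) = 64000*200/(25) = 512000
    cost = 686160 + 2*200*8 + 64000 = 753360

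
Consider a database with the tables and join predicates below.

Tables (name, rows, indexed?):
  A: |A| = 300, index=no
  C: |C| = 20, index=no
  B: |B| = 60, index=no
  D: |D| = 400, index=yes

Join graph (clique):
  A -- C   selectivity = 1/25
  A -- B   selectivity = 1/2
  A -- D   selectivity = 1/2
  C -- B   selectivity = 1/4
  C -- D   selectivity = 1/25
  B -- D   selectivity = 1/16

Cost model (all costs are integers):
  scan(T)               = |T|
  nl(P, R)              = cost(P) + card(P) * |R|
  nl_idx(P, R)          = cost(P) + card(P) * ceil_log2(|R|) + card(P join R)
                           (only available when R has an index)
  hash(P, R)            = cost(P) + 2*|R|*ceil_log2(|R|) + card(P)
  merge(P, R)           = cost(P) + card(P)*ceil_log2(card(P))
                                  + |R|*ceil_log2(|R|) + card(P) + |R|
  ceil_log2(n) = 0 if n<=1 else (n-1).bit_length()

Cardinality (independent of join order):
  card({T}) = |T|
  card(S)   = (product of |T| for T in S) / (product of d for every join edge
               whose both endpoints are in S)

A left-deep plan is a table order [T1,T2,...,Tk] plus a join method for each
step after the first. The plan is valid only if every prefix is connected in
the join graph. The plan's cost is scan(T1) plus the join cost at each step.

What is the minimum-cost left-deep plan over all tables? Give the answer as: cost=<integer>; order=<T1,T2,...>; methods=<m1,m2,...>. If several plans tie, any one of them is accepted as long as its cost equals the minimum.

cost=7260; order=C,D,B,A; methods=nl_idx,hash,hash

Selinger DP (subsets sized 1..n):
  {A}: scan cost=300, card=300
  {C}: scan cost=20, card=20
  {B}: scan cost=60, card=60
  {D}: scan cost=400, card=400
  {AC}: card=240; try (C,hash)→800, (A,merge)→3140, (C,merge)→3420, (A,hash)→5440, (A,nl)→6020, (C,nl)→6300; best=800 via (C,hash)
  {AB}: card=9000; try (B,hash)→1320, (A,merge)→3480, (B,merge)→3720, (A,hash)→5520, (A,nl)→18060, (B,nl)→18300; best=1320 via (B,hash)
  {AD}: card=60000; try (A,hash)→6200, (D,merge)→7300, (A,merge)→7400, (D,hash)→7800, (D,nl_idx)→63000, (D,nl)→120300 …(+1); best=6200 via (A,hash)
  {BC}: card=300; try (C,hash)→320, (B,merge)→560, (C,merge)→600, (B,hash)→760, (B,nl)→1220, (C,nl)→1260; best=320 via (C,hash)
  {CD}: card=320; try (D,nl_idx)→520, (C,hash)→1000, (D,merge)→4140, (C,merge)→4520, (D,hash)→7240, (D,nl)→8020 …(+1); best=520 via (D,nl_idx)
  {BD}: card=1500; try (B,hash)→1520, (D,nl_idx)→2100, (D,merge)→4480, (B,merge)→4820, (D,hash)→7320, (D,nl)→24060 …(+1); best=1520 via (B,hash)
  {ABC}: card=1800; try (B,hash)→1760, (B,merge)→3380, (A,hash)→6020, (A,merge)→6320, (C,hash)→10520, (B,nl)→15200 …(+3); best=1760 via (B,hash)
  {ACD}: card=1920; try (D,nl_idx)→4880, (A,hash)→6240, (A,merge)→6720, (D,merge)→6960, (D,hash)→8240, (C,hash)→66400 …(+4); best=4880 via (D,nl_idx)
  {ABD}: card=112500; try (A,hash)→8420, (D,hash)→17520, (A,merge)→22520, (B,hash)→66920, (D,merge)→140320, (D,nl_idx)→194820 …(+4); best=8420 via (A,hash)
  {BCD}: card=300; try (B,hash)→1560, (C,hash)→3220, (D,nl_idx)→3320, (B,merge)→4140, (D,merge)→7320, (D,hash)→7820 …(+4); best=1560 via (B,hash)
  {ABCD}: card=900; try (A,hash)→7260, (B,hash)→7520, (A,merge)→7560, (D,hash)→10760, (D,nl_idx)→18860, (D,merge)→27360 …(+7); best=7260 via (A,hash)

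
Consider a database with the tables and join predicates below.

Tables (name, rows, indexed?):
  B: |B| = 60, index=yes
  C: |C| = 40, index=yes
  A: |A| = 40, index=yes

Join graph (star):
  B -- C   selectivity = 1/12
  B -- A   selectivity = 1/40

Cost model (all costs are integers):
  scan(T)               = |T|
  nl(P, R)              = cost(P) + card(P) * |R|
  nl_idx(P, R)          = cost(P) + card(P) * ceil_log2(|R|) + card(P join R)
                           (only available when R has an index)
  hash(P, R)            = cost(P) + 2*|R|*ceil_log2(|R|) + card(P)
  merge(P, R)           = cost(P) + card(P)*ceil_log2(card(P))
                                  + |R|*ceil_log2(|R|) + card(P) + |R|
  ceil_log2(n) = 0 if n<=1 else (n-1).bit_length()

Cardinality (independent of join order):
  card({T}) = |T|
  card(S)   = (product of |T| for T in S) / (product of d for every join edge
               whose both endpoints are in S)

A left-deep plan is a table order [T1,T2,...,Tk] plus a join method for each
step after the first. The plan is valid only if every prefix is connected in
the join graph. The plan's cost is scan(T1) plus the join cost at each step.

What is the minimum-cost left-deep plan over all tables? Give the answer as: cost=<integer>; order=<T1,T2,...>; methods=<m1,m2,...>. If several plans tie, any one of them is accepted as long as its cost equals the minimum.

cost=880; order=A,B,C; methods=nl_idx,hash

Selinger DP (subsets sized 1..n):
  {B}: scan cost=60, card=60
  {C}: scan cost=40, card=40
  {A}: scan cost=40, card=40
  {BC}: card=200; try (B,nl_idx)→480, (C,hash)→600, (C,nl_idx)→620, (B,merge)→740, (C,merge)→760, (B,hash)→800 …(+2); best=480 via (B,nl_idx)
  {AB}: card=60; try (B,nl_idx)→340, (A,nl_idx)→480, (A,hash)→600, (B,merge)→740, (A,merge)→760, (B,hash)→800 …(+2); best=340 via (B,nl_idx)
  {ABC}: card=200; try (C,hash)→880, (C,nl_idx)→900, (C,merge)→1040, (A,hash)→1160, (A,nl_idx)→1880, (A,merge)→2560 …(+2); best=880 via (C,hash)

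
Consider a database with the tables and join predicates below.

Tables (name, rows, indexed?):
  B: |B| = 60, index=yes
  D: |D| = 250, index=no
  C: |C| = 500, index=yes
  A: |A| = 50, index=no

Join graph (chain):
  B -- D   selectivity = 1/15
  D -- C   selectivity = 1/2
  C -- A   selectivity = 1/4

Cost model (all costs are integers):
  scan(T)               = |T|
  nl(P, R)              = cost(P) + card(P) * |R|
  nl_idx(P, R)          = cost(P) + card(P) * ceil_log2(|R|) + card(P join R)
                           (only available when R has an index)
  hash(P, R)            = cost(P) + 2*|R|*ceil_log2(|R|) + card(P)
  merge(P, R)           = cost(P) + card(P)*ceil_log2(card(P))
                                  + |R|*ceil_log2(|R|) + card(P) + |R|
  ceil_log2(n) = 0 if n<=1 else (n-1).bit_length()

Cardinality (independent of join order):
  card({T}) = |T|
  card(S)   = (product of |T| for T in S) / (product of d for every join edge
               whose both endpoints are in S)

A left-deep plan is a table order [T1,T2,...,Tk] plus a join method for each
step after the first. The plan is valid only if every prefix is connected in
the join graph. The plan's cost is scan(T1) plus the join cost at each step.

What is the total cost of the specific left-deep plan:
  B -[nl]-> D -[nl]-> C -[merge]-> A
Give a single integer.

step 1: scan B: cost=60, card=60
step 2: join D via nl
    card(P join D) = 60*250/(15) = 1000
    cost = 60 + 60*250 = 15060
step 3: join C via nl
    card(P join C) = 1000*500/(2) = 250000
    cost = 15060 + 1000*500 = 515060
step 4: join A via merge
    card(P join A) = 250000*50/(4) = 3125000
    cost = 515060 + 250000*18 + 50*6 + 250000 + 50 = 5265410

5265410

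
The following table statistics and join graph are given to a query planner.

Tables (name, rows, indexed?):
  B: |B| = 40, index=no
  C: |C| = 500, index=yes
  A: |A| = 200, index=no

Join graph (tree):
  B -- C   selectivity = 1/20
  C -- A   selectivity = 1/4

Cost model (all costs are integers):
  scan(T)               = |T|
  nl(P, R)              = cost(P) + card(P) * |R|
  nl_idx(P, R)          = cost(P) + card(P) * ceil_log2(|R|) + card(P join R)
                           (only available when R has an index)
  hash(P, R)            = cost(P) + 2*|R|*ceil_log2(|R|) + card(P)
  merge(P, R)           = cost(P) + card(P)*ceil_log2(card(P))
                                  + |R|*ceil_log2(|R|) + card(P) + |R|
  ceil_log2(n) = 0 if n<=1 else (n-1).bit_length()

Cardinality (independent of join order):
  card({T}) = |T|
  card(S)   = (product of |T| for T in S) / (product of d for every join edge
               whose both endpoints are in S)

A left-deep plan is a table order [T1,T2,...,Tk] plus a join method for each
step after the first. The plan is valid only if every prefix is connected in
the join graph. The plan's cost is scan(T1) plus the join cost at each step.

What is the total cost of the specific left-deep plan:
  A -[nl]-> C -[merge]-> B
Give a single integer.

step 1: scan A: cost=200, card=200
step 2: join C via nl
    card(P join C) = 200*500/(4) = 25000
    cost = 200 + 200*500 = 100200
step 3: join B via merge
    card(P join B) = 25000*40/(20) = 50000
    cost = 100200 + 25000*15 + 40*6 + 25000 + 40 = 500480

500480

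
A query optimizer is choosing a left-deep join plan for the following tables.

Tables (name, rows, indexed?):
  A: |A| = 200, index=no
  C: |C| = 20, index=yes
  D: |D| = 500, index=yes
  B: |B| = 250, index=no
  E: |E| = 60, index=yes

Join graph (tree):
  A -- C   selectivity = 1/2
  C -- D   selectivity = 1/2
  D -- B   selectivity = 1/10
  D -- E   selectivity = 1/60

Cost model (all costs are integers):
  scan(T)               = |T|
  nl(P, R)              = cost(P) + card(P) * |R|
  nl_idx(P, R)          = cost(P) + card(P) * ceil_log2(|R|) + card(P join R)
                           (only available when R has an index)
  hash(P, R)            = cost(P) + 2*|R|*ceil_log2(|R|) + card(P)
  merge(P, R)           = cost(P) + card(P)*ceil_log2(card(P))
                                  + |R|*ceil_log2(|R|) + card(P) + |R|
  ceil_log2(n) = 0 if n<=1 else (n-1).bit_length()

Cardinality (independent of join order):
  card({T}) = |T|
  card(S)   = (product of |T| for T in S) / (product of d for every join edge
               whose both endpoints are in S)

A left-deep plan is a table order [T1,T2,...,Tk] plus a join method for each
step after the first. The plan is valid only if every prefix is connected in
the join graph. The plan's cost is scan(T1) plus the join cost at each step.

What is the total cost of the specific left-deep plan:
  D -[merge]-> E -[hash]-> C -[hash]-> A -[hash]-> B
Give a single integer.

518820

step 1: scan D: cost=500, card=500
step 2: join E via merge
    card(P join E) = 500*60/(60) = 500
    cost = 500 + 500*9 + 60*6 + 500 + 60 = 5920
step 3: join C via hash
    card(P join C) = 500*20/(2) = 5000
    cost = 5920 + 2*20*5 + 500 = 6620
step 4: join A via hash
    card(P join A) = 5000*200/(2) = 500000
    cost = 6620 + 2*200*8 + 5000 = 14820
step 5: join B via hash
    card(P join B) = 500000*250/(10) = 12500000
    cost = 14820 + 2*250*8 + 500000 = 518820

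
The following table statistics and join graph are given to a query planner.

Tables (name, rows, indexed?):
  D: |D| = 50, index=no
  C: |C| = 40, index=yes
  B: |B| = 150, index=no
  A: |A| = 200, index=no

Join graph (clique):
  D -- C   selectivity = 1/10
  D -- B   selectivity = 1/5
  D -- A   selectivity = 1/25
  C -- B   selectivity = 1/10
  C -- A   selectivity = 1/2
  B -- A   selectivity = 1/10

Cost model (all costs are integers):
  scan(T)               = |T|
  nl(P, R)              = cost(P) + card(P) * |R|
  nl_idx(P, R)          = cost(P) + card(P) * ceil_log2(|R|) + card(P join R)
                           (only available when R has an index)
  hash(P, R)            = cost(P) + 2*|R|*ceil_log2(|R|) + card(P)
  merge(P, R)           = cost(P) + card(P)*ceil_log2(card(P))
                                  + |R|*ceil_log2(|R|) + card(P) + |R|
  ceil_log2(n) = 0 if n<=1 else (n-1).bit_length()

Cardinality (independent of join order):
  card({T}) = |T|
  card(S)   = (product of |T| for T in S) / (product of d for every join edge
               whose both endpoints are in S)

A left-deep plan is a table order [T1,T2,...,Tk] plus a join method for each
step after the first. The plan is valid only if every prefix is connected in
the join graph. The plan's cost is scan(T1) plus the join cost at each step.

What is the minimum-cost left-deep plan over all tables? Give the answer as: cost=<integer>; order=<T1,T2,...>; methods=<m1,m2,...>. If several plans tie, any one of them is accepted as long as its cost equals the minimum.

Selinger DP (subsets sized 1..n):
  {D}: scan cost=50, card=50
  {C}: scan cost=40, card=40
  {B}: scan cost=150, card=150
  {A}: scan cost=200, card=200
  {CD}: card=200; try (C,nl_idx)→550, (C,hash)→580, (D,merge)→670, (D,hash)→680, (C,merge)→680, (D,nl)→2040 …(+1); best=550 via (C,nl_idx)
  {BD}: card=1500; try (D,hash)→900, (B,merge)→1750, (D,merge)→1850, (B,hash)→2500, (B,nl)→7550, (D,nl)→7650; best=900 via (D,hash)
  {AD}: card=400; try (D,hash)→1000, (A,merge)→2200, (D,merge)→2350, (A,hash)→3300, (A,nl)→10050, (D,nl)→10200; best=1000 via (D,hash)
  {BC}: card=600; try (C,hash)→780, (C,nl_idx)→1650, (B,merge)→1670, (C,merge)→1780, (B,hash)→2480, (B,nl)→6040 …(+1); best=780 via (C,hash)
  {AC}: card=4000; try (C,hash)→880, (A,merge)→2120, (C,merge)→2280, (A,hash)→3280, (C,nl_idx)→5400, (A,nl)→8040 …(+1); best=880 via (C,hash)
  {AB}: card=3000; try (B,hash)→2800, (A,merge)→3300, (B,merge)→3350, (A,hash)→3500, (A,nl)→30150, (B,nl)→30200; best=2800 via (B,hash)
  {BCD}: card=600; try (D,hash)→1980, (C,hash)→2880, (B,hash)→3150, (B,merge)→3700, (D,merge)→7730, (C,nl_idx)→10500 …(+4); best=1980 via (D,hash)
  {ACD}: card=800; try (C,hash)→1880, (A,hash)→3950, (A,merge)→4150, (C,nl_idx)→4200, (C,merge)→5280, (D,hash)→5480 …(+4); best=1880 via (C,hash)
  {ABD}: card=1200; try (B,hash)→3800, (A,hash)→5600, (B,merge)→6350, (D,hash)→6400, (A,merge)→20700, (D,merge)→42150 …(+3); best=3800 via (B,hash)
  {ABC}: card=6000; try (A,hash)→4580, (C,hash)→6280, (B,hash)→7280, (A,merge)→9180, (C,nl_idx)→26800, (C,merge)→42080 …(+4); best=4580 via (A,hash)
  {ABCD}: card=240; try (B,hash)→5080, (C,hash)→5480, (A,hash)→5780, (A,merge)→10380, (D,hash)→11180, (C,nl_idx)→11240 …(+7); best=5080 via (B,hash)

cost=5080; order=A,D,C,B; methods=hash,hash,hash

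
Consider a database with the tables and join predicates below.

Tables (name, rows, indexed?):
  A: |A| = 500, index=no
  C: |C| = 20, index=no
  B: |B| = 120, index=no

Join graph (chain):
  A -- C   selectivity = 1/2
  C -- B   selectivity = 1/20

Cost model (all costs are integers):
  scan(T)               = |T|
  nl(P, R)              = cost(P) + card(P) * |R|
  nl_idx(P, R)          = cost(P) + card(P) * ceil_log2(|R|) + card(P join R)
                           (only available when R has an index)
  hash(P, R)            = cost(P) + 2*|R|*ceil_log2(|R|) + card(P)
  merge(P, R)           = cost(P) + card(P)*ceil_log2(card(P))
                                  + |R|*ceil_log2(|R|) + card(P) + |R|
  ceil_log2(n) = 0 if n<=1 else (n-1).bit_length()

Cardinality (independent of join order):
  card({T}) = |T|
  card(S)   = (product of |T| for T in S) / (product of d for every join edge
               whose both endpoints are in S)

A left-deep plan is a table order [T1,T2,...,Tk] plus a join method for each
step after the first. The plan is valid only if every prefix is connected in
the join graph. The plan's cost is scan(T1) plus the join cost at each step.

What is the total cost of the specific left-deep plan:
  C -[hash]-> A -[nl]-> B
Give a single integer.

step 1: scan C: cost=20, card=20
step 2: join A via hash
    card(P join A) = 20*500/(2) = 5000
    cost = 20 + 2*500*9 + 20 = 9040
step 3: join B via nl
    card(P join B) = 5000*120/(20) = 30000
    cost = 9040 + 5000*120 = 609040

609040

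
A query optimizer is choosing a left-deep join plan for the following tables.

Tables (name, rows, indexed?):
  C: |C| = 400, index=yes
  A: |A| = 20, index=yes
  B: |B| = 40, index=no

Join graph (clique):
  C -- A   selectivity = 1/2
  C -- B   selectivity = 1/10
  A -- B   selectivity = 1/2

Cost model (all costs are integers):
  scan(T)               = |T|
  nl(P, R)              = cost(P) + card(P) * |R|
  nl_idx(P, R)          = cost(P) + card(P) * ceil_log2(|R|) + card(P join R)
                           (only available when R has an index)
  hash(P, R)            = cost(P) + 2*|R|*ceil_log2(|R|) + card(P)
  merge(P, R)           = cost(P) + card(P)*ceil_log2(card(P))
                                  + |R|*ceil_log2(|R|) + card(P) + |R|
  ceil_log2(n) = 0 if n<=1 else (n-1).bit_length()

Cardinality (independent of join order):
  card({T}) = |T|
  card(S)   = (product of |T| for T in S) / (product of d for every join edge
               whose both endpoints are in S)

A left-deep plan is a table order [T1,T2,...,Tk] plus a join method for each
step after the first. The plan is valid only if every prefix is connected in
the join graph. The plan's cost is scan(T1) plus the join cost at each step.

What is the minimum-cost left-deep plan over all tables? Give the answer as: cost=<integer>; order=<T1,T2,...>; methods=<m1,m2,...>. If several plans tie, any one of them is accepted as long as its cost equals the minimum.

cost=3080; order=C,B,A; methods=hash,hash

Selinger DP (subsets sized 1..n):
  {C}: scan cost=400, card=400
  {A}: scan cost=20, card=20
  {B}: scan cost=40, card=40
  {AC}: card=4000; try (A,hash)→1000, (C,merge)→4140, (C,nl_idx)→4200, (A,merge)→4520, (A,nl_idx)→6400, (C,hash)→7240 …(+2); best=1000 via (A,hash)
  {BC}: card=1600; try (B,hash)→1280, (C,nl_idx)→2000, (C,merge)→4320, (B,merge)→4680, (C,hash)→7280, (C,nl)→16040 …(+1); best=1280 via (B,hash)
  {AB}: card=400; try (A,hash)→280, (B,merge)→420, (A,merge)→440, (B,hash)→520, (A,nl_idx)→640, (B,nl)→820 …(+1); best=280 via (A,hash)
  {ABC}: card=8000; try (A,hash)→3080, (B,hash)→5480, (C,hash)→7880, (C,merge)→8280, (C,nl_idx)→11880, (A,nl_idx)→17280 …(+5); best=3080 via (A,hash)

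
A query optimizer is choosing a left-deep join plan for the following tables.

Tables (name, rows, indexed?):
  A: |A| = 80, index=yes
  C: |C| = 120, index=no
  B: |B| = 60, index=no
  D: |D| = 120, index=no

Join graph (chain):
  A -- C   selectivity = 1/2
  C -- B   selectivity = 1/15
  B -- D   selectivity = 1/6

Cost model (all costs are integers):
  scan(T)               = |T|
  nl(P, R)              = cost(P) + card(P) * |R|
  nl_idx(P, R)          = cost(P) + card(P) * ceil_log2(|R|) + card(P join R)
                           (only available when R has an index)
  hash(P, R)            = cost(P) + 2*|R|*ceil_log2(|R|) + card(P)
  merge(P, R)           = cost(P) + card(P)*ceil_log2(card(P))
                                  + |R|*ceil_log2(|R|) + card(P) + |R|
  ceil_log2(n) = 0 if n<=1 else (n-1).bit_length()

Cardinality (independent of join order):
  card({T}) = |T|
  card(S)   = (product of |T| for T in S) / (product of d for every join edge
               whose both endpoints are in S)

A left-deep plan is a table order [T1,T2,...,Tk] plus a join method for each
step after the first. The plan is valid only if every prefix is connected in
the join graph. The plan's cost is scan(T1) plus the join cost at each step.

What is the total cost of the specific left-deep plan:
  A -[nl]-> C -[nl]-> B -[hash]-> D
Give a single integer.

step 1: scan A: cost=80, card=80
step 2: join C via nl
    card(P join C) = 80*120/(2) = 4800
    cost = 80 + 80*120 = 9680
step 3: join B via nl
    card(P join B) = 4800*60/(15) = 19200
    cost = 9680 + 4800*60 = 297680
step 4: join D via hash
    card(P join D) = 19200*120/(6) = 384000
    cost = 297680 + 2*120*7 + 19200 = 318560

318560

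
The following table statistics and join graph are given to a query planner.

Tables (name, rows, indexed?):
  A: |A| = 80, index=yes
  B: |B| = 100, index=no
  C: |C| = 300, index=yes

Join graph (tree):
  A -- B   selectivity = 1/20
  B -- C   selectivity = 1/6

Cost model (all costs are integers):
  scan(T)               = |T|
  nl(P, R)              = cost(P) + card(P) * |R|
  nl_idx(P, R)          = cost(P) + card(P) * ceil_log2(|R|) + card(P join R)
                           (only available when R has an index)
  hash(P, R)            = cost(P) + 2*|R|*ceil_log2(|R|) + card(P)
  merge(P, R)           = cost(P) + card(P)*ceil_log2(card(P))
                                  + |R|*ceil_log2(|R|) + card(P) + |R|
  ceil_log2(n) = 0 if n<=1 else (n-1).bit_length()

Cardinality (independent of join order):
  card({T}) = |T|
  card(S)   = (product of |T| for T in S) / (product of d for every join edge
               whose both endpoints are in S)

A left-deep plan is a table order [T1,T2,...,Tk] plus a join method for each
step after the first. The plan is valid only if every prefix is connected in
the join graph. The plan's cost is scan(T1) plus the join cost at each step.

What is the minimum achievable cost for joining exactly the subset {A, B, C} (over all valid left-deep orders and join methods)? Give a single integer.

7000

Selinger DP over subsets of {A,B,C}:
  {A}: scan cost=80, card=80
  {B}: scan cost=100, card=100
  {C}: scan cost=300, card=300
  {AB}: card=400; try (A,nl_idx)→1200, (A,hash)→1320, (B,merge)→1520, (A,merge)→1540, (B,hash)→1560, (B,nl)→8080 …(+1); best=1200 via (A,nl_idx)
  {BC}: card=5000; try (B,hash)→2000, (C,merge)→3900, (B,merge)→4100, (C,hash)→5600, (C,nl_idx)→6000, (C,nl)→30100 …(+1); best=2000 via (B,hash)
  {ABC}: card=20000; try (C,hash)→7000, (A,hash)→8120, (C,merge)→8200, (C,nl_idx)→24800, (A,nl_idx)→57000, (A,merge)→72640 …(+2); best=7000 via (C,hash)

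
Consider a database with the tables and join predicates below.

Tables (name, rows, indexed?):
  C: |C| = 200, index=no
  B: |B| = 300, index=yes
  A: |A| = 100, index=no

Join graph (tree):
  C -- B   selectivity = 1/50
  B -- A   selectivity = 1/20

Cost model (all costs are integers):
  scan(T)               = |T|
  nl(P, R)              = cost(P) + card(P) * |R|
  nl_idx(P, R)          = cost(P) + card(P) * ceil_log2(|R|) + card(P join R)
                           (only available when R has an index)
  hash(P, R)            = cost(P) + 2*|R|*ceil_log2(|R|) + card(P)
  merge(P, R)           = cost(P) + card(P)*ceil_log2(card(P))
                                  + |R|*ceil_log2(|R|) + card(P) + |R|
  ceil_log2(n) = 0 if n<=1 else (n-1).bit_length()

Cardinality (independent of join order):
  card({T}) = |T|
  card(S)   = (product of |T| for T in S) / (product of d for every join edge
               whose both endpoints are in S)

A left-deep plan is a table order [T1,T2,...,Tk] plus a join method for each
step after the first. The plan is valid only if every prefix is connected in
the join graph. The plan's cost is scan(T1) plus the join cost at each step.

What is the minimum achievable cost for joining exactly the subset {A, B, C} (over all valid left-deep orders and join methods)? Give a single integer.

5800

Selinger DP over subsets of {A,B,C}:
  {C}: scan cost=200, card=200
  {B}: scan cost=300, card=300
  {A}: scan cost=100, card=100
  {BC}: card=1200; try (B,nl_idx)→3200, (C,hash)→3800, (B,merge)→5000, (C,merge)→5100, (B,hash)→5800, (B,nl)→60200 …(+1); best=3200 via (B,nl_idx)
  {AB}: card=1500; try (A,hash)→2000, (B,nl_idx)→2500, (B,merge)→3900, (A,merge)→4100, (B,hash)→5600, (B,nl)→30100 …(+1); best=2000 via (A,hash)
  {ABC}: card=6000; try (A,hash)→5800, (C,hash)→6700, (A,merge)→18400, (C,merge)→21800, (A,nl)→123200, (C,nl)→302000; best=5800 via (A,hash)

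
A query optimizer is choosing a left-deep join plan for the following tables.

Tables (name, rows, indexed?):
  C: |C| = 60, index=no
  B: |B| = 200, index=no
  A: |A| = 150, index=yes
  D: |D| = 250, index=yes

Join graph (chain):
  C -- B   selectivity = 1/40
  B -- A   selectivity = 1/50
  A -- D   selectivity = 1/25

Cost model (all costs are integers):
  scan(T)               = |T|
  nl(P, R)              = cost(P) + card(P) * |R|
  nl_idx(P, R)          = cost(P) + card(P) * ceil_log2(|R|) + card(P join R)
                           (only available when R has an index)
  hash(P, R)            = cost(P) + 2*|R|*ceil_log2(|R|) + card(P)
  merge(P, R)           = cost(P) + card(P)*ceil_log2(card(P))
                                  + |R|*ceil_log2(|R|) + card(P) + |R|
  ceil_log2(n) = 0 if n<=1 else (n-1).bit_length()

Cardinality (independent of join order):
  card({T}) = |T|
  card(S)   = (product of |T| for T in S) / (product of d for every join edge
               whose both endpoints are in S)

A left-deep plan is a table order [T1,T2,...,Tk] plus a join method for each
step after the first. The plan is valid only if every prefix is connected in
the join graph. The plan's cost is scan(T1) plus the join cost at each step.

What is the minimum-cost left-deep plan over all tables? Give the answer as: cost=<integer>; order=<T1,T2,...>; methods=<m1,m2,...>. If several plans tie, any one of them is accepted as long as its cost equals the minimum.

Selinger DP (subsets sized 1..n):
  {C}: scan cost=60, card=60
  {B}: scan cost=200, card=200
  {A}: scan cost=150, card=150
  {D}: scan cost=250, card=250
  {BC}: card=300; try (C,hash)→1120, (B,merge)→2280, (C,merge)→2420, (B,hash)→3320, (B,nl)→12060, (C,nl)→12200; best=1120 via (C,hash)
  {AB}: card=600; try (A,nl_idx)→2400, (A,hash)→2800, (B,merge)→3300, (A,merge)→3350, (B,hash)→3500, (B,nl)→30150 …(+1); best=2400 via (A,nl_idx)
  {AD}: card=1500; try (D,nl_idx)→2850, (A,hash)→2900, (D,merge)→3750, (A,nl_idx)→3750, (A,merge)→3850, (D,hash)→4300 …(+2); best=2850 via (D,nl_idx)
  {ABC}: card=900; try (C,hash)→3720, (A,hash)→3820, (A,nl_idx)→4420, (A,merge)→5470, (C,merge)→9420, (C,nl)→38400 …(+1); best=3720 via (C,hash)
  {ABD}: card=6000; try (D,hash)→7000, (B,hash)→7550, (D,merge)→11250, (D,nl_idx)→13200, (B,merge)→22650, (D,nl)→152400 …(+1); best=7000 via (D,hash)
  {ABCD}: card=9000; try (D,hash)→8620, (C,hash)→13720, (D,merge)→15870, (D,nl_idx)→19920, (C,merge)→91420, (D,nl)→228720 …(+1); best=8620 via (D,hash)

cost=8620; order=B,A,C,D; methods=nl_idx,hash,hash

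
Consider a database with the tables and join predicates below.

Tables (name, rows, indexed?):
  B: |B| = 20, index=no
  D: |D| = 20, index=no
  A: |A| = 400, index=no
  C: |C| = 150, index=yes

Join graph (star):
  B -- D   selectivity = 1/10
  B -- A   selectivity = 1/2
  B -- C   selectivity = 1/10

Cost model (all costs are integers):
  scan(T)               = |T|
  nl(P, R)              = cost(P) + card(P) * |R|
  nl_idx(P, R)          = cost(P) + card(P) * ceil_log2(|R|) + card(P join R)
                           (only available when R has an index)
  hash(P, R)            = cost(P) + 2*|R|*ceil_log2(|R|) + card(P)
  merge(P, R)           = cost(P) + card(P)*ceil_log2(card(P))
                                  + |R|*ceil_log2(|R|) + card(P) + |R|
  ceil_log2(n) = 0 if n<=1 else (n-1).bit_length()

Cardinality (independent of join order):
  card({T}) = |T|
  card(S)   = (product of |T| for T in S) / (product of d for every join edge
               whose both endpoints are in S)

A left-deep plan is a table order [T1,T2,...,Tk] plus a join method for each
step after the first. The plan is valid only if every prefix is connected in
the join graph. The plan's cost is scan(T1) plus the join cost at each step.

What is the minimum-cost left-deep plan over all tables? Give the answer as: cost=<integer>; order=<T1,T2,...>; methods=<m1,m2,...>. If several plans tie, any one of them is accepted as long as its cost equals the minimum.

Selinger DP (subsets sized 1..n):
  {B}: scan cost=20, card=20
  {D}: scan cost=20, card=20
  {A}: scan cost=400, card=400
  {C}: scan cost=150, card=150
  {BD}: card=40; try (D,hash)→240, (B,hash)→240, (D,merge)→260, (B,merge)→260, (D,nl)→420, (B,nl)→420; best=240 via (D,hash)
  {AB}: card=4000; try (B,hash)→1000, (A,merge)→4140, (B,merge)→4520, (A,hash)→7240, (A,nl)→8020, (B,nl)→8400; best=1000 via (B,hash)
  {BC}: card=300; try (C,nl_idx)→480, (B,hash)→500, (C,merge)→1490, (B,merge)→1620, (C,hash)→2440, (C,nl)→3020 …(+1); best=480 via (C,nl_idx)
  {ABD}: card=8000; try (A,merge)→4520, (D,hash)→5200, (A,hash)→7480, (A,nl)→16240, (D,merge)→53120, (D,nl)→81000; best=4520 via (A,merge)
  {BCD}: card=600; try (D,hash)→980, (C,nl_idx)→1160, (C,merge)→1870, (C,hash)→2680, (D,merge)→3600, (C,nl)→6240 …(+1); best=980 via (D,hash)
  {ABC}: card=60000; try (C,hash)→7400, (A,merge)→7480, (A,hash)→7980, (C,merge)→54350, (C,nl_idx)→93000, (A,nl)→120480 …(+1); best=7400 via (C,hash)
  {ABCD}: card=120000; try (A,hash)→8780, (A,merge)→11580, (C,hash)→14920, (D,hash)→67600, (C,merge)→117870, (C,nl_idx)→188520 …(+4); best=8780 via (A,hash)

cost=8780; order=B,C,D,A; methods=nl_idx,hash,hash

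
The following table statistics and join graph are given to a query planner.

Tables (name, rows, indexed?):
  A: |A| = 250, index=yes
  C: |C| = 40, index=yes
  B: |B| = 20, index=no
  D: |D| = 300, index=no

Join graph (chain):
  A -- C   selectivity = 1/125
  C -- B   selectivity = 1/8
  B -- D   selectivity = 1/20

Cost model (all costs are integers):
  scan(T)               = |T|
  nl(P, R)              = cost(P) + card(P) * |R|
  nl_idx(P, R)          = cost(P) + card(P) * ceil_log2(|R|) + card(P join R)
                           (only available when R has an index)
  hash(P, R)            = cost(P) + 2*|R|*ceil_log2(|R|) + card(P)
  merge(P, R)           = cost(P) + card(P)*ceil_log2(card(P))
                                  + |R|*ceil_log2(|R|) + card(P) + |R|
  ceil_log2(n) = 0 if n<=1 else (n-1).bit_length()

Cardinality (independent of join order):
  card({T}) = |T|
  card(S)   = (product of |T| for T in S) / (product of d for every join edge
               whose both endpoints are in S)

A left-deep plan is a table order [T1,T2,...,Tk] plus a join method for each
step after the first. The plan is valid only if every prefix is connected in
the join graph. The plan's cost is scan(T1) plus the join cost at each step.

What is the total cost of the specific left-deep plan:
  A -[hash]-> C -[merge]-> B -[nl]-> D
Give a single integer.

step 1: scan A: cost=250, card=250
step 2: join C via hash
    card(P join C) = 250*40/(125) = 80
    cost = 250 + 2*40*6 + 250 = 980
step 3: join B via merge
    card(P join B) = 80*20/(8) = 200
    cost = 980 + 80*7 + 20*5 + 80 + 20 = 1740
step 4: join D via nl
    card(P join D) = 200*300/(20) = 3000
    cost = 1740 + 200*300 = 61740

61740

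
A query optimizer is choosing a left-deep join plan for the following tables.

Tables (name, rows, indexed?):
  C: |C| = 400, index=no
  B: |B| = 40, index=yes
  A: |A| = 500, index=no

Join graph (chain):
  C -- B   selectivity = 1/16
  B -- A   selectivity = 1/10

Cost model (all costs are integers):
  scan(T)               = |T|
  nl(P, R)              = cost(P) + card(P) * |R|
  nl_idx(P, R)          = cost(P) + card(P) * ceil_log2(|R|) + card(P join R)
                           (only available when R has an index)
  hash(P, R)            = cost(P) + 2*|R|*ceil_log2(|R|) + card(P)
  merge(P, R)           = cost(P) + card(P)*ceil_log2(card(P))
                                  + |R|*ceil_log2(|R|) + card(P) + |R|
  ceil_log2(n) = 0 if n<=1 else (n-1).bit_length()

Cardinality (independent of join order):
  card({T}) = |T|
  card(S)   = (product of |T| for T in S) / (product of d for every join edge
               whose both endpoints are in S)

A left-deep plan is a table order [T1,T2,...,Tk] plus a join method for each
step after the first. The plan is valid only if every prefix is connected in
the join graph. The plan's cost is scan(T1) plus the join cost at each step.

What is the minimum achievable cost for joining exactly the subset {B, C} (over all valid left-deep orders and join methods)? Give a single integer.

1280

Selinger DP over subsets of {B,C}:
  {C}: scan cost=400, card=400
  {B}: scan cost=40, card=40
  {BC}: card=1000; try (B,hash)→1280, (B,nl_idx)→3800, (C,merge)→4320, (B,merge)→4680, (C,hash)→7280, (C,nl)→16040 …(+1); best=1280 via (B,hash)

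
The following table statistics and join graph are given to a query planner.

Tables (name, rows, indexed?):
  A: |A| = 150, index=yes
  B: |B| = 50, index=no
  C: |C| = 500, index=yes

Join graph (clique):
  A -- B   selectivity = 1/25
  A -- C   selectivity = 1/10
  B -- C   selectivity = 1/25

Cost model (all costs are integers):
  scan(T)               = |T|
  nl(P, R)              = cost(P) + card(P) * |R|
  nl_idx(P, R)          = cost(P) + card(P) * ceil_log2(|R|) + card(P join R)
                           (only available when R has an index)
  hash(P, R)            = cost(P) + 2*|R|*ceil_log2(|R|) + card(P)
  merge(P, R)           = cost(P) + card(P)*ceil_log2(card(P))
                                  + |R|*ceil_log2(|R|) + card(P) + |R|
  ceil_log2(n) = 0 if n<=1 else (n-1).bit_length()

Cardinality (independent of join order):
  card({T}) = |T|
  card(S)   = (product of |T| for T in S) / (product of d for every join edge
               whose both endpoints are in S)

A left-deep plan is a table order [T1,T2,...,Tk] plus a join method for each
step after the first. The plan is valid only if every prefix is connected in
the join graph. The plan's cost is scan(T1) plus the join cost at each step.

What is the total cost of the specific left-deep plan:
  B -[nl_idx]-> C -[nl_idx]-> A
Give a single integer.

step 1: scan B: cost=50, card=50
step 2: join C via nl_idx
    card(P join C) = 50*500/(25) = 1000
    cost = 50 + 50*9 + 1000 = 1500
step 3: join A via nl_idx
    card(P join A) = 1000*150/(25*10) = 600
    cost = 1500 + 1000*8 + 600 = 10100

10100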